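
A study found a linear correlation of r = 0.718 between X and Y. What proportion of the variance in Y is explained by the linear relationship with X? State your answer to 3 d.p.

0.516

r² = (0.718)² = 0.516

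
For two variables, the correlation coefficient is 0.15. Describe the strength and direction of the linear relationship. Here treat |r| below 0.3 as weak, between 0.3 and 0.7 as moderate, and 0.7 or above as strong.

r = 0.15 > 0 so the relationship is positive.
|r| = 0.15, which falls in the weak range.

weak positive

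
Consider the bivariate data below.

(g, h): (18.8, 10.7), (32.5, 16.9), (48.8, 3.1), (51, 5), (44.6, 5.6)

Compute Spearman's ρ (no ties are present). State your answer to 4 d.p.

-0.8000

Rank g: 1, 2, 4, 5, 3
Rank h: 4, 5, 1, 2, 3
d = rank(g) − rank(h): -3, -3, 3, 3, 0; Σd² = 36
ρ = 1 − 6Σd² / [n(n²−1)] = 1 − 6×36 / (5×24) = 1 − 216/120 ≈ -0.8000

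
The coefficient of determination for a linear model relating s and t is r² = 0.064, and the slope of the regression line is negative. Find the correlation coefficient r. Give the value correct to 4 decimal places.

|r| = √0.064 = 0.2530
The association is negative, so r = −0.2530.

-0.2530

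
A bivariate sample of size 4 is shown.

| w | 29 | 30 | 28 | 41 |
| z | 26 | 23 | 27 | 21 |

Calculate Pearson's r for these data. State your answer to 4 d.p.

n = 4, Σw = 128, Σz = 97, Σw² = 4206, Σz² = 2375, Σwz = 3061
nΣwz − ΣwΣz = 12244 − 12416 = -172
nΣw² − (Σw)² = 16824 − 16384 = 440; nΣz² − (Σz)² = 9500 − 9409 = 91
r = -172 / √(440 × 91) = -172 / 200.1000 ≈ -0.8596

-0.8596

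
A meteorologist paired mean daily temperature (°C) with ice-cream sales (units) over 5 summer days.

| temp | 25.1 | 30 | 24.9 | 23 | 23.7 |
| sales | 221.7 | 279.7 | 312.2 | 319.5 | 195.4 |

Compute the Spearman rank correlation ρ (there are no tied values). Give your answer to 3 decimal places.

-0.300

Rank temp: 4, 5, 3, 1, 2
Rank sales: 2, 3, 4, 5, 1
d = rank(temp) − rank(sales): 2, 2, -1, -4, 1; Σd² = 26
ρ = 1 − 6Σd² / [n(n²−1)] = 1 − 6×26 / (5×24) = 1 − 156/120 ≈ -0.300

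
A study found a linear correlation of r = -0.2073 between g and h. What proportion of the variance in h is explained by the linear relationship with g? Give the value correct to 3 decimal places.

r² = (-0.2073)² = 0.043

0.043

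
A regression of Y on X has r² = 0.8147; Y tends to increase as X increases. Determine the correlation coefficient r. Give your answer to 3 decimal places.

0.903

|r| = √0.8147 = 0.903
The association is positive, so r = 0.903.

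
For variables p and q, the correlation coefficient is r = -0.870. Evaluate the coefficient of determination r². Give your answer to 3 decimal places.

r² = (-0.870)² = 0.757

0.757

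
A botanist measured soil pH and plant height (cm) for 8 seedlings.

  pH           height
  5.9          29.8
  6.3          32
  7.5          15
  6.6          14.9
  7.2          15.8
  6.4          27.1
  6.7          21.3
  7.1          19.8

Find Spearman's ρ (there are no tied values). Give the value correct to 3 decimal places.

-0.738

Rank pH: 1, 2, 8, 4, 7, 3, 5, 6
Rank height: 7, 8, 2, 1, 3, 6, 5, 4
d = rank(pH) − rank(height): -6, -6, 6, 3, 4, -3, 0, 2; Σd² = 146
ρ = 1 − 6Σd² / [n(n²−1)] = 1 − 6×146 / (8×63) = 1 − 876/504 ≈ -0.738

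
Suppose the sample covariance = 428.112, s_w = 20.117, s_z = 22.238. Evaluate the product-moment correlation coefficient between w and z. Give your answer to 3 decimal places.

0.957

r = Cov(w,z) / (s_w · s_z) = 428.112 / (20.117 × 22.238)
  = 428.112 / 447.3618 ≈ 0.957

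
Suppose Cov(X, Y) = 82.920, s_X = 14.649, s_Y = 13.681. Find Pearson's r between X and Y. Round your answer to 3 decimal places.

0.414

r = Cov(X,Y) / (s_X · s_Y) = 82.920 / (14.649 × 13.681)
  = 82.920 / 200.4130 ≈ 0.414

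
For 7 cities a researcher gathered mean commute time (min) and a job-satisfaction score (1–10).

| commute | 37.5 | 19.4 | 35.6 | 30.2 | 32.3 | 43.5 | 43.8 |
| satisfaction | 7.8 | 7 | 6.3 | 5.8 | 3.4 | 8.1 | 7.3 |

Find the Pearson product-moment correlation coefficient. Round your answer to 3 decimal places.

0.343

n = 7, Σx = 242.3, Σy = 45.7, Σx² = 8815.99, Σy² = 313.63, Σxy = 1609.65
nΣxy − ΣxΣy = 11267.55 − 11073.11 = 194.44
nΣx² − (Σx)² = 61711.93 − 58709.29 = 3002.64; nΣy² − (Σy)² = 2195.41 − 2088.49 = 106.92
r = 194.44 / √(3002.64 × 106.92) = 194.44 / 566.6059 ≈ 0.343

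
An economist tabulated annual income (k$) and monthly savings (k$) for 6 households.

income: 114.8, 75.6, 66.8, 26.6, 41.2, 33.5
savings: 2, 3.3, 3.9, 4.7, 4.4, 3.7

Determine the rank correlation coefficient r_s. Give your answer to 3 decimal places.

Rank income: 6, 5, 4, 1, 3, 2
Rank savings: 1, 2, 4, 6, 5, 3
d = rank(income) − rank(savings): 5, 3, 0, -5, -2, -1; Σd² = 64
ρ = 1 − 6Σd² / [n(n²−1)] = 1 − 6×64 / (6×35) = 1 − 384/210 ≈ -0.829

-0.829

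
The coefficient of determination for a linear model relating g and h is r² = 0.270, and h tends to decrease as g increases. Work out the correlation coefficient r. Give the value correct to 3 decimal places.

|r| = √0.270 = 0.520
The association is negative, so r = −0.520.

-0.520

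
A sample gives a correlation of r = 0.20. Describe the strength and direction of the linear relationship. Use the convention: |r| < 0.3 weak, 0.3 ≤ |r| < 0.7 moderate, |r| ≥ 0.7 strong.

r = 0.20 > 0 so the relationship is positive.
|r| = 0.20, which falls in the weak range.

weak positive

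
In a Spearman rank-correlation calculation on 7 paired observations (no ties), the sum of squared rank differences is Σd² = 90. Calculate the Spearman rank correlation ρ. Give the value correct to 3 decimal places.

-0.607

ρ = 1 − 6Σd² / [n(n²−1)] = 1 − 6×90 / (7×48)
  = 1 − 540/336 = 1 − 1.6071 ≈ -0.607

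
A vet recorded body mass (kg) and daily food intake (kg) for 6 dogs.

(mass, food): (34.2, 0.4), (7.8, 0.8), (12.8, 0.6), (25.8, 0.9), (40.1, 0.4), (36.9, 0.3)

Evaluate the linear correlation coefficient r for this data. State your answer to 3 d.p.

-0.704

n = 6, Σx = 157.6, Σy = 3.4, Σx² = 5029.58, Σy² = 2.22, Σxy = 77.93
nΣxy − ΣxΣy = 467.58 − 535.84 = -68.26
nΣx² − (Σx)² = 30177.48 − 24837.76 = 5339.72; nΣy² − (Σy)² = 13.32 − 11.56 = 1.76
r = -68.26 / √(5339.72 × 1.76) = -68.26 / 96.9428 ≈ -0.704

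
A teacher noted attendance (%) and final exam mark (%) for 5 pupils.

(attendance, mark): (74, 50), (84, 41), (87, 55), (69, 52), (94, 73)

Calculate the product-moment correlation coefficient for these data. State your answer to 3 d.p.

n = 5, Σx = 408, Σy = 271, Σx² = 33698, Σy² = 15239, Σxy = 22379
nΣxy − ΣxΣy = 111895 − 110568 = 1327
nΣx² − (Σx)² = 168490 − 166464 = 2026; nΣy² − (Σy)² = 76195 − 73441 = 2754
r = 1327 / √(2026 × 2754) = 1327 / 2362.1185 ≈ 0.562

0.562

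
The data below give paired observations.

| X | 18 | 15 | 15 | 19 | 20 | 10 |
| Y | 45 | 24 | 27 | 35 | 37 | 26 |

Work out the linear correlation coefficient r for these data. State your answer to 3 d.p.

0.701

n = 6, ΣX = 97, ΣY = 194, ΣX² = 1635, ΣY² = 6600, ΣXY = 3240
nΣXY − ΣXΣY = 19440 − 18818 = 622
nΣX² − (ΣX)² = 9810 − 9409 = 401; nΣY² − (ΣY)² = 39600 − 37636 = 1964
r = 622 / √(401 × 1964) = 622 / 887.4480 ≈ 0.701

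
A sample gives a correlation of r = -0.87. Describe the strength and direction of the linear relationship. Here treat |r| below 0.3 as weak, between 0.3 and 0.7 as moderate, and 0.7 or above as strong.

r = -0.87 < 0 so the relationship is negative.
|r| = 0.87, which falls in the strong range.

strong negative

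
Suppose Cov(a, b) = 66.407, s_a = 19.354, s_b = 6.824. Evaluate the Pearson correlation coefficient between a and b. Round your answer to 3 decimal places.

r = Cov(a,b) / (s_a · s_b) = 66.407 / (19.354 × 6.824)
  = 66.407 / 132.0717 ≈ 0.503

0.503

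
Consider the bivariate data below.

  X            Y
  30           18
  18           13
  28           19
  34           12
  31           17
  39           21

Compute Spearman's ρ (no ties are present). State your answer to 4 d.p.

Rank X: 3, 1, 2, 5, 4, 6
Rank Y: 4, 2, 5, 1, 3, 6
d = rank(X) − rank(Y): -1, -1, -3, 4, 1, 0; Σd² = 28
ρ = 1 − 6Σd² / [n(n²−1)] = 1 − 6×28 / (6×35) = 1 − 168/210 ≈ 0.2000

0.2000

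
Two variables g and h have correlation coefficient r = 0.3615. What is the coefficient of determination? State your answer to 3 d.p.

0.131

r² = (0.3615)² = 0.131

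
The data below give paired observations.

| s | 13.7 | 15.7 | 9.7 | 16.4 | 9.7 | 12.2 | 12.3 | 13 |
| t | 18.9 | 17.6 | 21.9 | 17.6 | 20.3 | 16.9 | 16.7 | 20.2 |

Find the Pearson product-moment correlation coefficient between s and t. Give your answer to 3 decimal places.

n = 8, Σs = 102.7, Σt = 150.1, Σs² = 1360.45, Σt² = 2840.97, Σst = 1907.42
nΣst − ΣsΣt = 15259.36 − 15415.27 = -155.91
nΣs² − (Σs)² = 10883.6 − 10547.29 = 336.31; nΣt² − (Σt)² = 22727.76 − 22530.01 = 197.75
r = -155.91 / √(336.31 × 197.75) = -155.91 / 257.8862 ≈ -0.605

-0.605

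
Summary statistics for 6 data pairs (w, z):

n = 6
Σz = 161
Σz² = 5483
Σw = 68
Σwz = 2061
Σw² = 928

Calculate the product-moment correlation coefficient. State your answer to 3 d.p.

0.553

r = (nΣwz − ΣwΣz) / √[(nΣw² − (Σw)²)(nΣz² − (Σz)²)]
Numerator: 6×2061 − 68×161 = 1418
Denominator: √[(5568 − 4624)(32898 − 25921)] = √[944 × 6977] = 2566.3764
r = 1418 / 2566.3764 ≈ 0.553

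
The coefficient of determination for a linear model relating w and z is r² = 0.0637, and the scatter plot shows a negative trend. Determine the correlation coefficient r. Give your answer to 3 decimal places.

-0.252

|r| = √0.0637 = 0.252
The association is negative, so r = −0.252.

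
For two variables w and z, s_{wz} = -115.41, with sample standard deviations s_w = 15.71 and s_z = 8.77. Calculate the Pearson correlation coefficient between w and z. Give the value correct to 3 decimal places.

r = Cov(w,z) / (s_w · s_z) = -115.41 / (15.71 × 8.77)
  = -115.41 / 137.7767 ≈ -0.838

-0.838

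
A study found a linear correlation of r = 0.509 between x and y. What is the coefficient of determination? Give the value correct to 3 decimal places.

r² = (0.509)² = 0.259

0.259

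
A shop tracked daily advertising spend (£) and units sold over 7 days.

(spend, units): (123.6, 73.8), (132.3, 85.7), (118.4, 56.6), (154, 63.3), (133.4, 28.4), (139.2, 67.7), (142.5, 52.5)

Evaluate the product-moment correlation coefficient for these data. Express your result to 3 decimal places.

n = 7, Σx = 943.4, Σy = 428, Σx² = 127993.26, Σy² = 28147.48, Σxy = 57603.08
nΣxy − ΣxΣy = 403221.56 − 403775.2 = -553.64
nΣx² − (Σx)² = 895952.82 − 890003.56 = 5949.26; nΣy² − (Σy)² = 197032.36 − 183184 = 13848.36
r = -553.64 / √(5949.26 × 13848.36) = -553.64 / 9076.7557 ≈ -0.061

-0.061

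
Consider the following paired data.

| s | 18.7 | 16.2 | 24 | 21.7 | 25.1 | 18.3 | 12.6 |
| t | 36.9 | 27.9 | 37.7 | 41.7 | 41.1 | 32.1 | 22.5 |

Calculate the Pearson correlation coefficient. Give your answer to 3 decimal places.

0.915

n = 7, Σs = 136.6, Σt = 239.9, Σs² = 2782.68, Σt² = 8526.07, Σst = 4854.24
nΣst − ΣsΣt = 33979.68 − 32770.34 = 1209.34
nΣs² − (Σs)² = 19478.76 − 18659.56 = 819.2; nΣt² − (Σt)² = 59682.49 − 57552.01 = 2130.48
r = 1209.34 / √(819.2 × 2130.48) = 1209.34 / 1321.0939 ≈ 0.915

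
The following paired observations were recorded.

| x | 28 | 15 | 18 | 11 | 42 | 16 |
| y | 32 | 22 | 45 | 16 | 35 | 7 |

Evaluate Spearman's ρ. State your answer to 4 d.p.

0.6571

Rank x: 5, 2, 4, 1, 6, 3
Rank y: 4, 3, 6, 2, 5, 1
d = rank(x) − rank(y): 1, -1, -2, -1, 1, 2; Σd² = 12
ρ = 1 − 6Σd² / [n(n²−1)] = 1 − 6×12 / (6×35) = 1 − 72/210 ≈ 0.6571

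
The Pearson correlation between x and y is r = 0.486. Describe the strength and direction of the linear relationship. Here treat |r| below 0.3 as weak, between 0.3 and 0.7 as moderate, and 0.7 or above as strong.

moderate positive

r = 0.486 > 0 so the relationship is positive.
|r| = 0.486, which falls in the moderate range.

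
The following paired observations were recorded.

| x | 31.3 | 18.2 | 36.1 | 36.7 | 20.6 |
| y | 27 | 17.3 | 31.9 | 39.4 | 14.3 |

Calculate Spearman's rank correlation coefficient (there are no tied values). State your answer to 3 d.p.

Rank x: 3, 1, 4, 5, 2
Rank y: 3, 2, 4, 5, 1
d = rank(x) − rank(y): 0, -1, 0, 0, 1; Σd² = 2
ρ = 1 − 6Σd² / [n(n²−1)] = 1 − 6×2 / (5×24) = 1 − 12/120 ≈ 0.900

0.900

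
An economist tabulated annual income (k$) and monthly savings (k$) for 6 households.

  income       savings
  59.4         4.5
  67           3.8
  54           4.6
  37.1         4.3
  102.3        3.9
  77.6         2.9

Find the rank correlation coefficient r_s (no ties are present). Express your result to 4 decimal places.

Rank income: 3, 4, 2, 1, 6, 5
Rank savings: 5, 2, 6, 4, 3, 1
d = rank(income) − rank(savings): -2, 2, -4, -3, 3, 4; Σd² = 58
ρ = 1 − 6Σd² / [n(n²−1)] = 1 − 6×58 / (6×35) = 1 − 348/210 ≈ -0.6571

-0.6571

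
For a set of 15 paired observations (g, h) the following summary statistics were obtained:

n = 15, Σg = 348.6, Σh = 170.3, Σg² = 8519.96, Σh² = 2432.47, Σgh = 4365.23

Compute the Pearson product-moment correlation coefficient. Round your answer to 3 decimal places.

0.892

r = (nΣgh − ΣgΣh) / √[(nΣg² − (Σg)²)(nΣh² − (Σh)²)]
Numerator: 15×4365.23 − 348.6×170.3 = 6111.87
Denominator: √[(127799.4 − 121521.96)(36487.05 − 29002.09)] = √[6277.44 × 7484.96] = 6854.6617
r = 6111.87 / 6854.6617 ≈ 0.892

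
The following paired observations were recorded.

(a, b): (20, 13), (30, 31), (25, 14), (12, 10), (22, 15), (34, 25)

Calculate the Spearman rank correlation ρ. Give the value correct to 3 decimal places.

0.886

Rank a: 2, 5, 4, 1, 3, 6
Rank b: 2, 6, 3, 1, 4, 5
d = rank(a) − rank(b): 0, -1, 1, 0, -1, 1; Σd² = 4
ρ = 1 − 6Σd² / [n(n²−1)] = 1 − 6×4 / (6×35) = 1 − 24/210 ≈ 0.886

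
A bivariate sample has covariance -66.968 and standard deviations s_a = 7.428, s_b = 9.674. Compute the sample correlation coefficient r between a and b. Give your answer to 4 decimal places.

-0.9319

r = Cov(a,b) / (s_a · s_b) = -66.968 / (7.428 × 9.674)
  = -66.968 / 71.8585 ≈ -0.9319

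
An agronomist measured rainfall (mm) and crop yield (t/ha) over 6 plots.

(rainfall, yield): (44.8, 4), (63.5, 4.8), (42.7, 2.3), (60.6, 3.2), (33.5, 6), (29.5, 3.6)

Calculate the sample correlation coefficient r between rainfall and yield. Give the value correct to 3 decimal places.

-0.117

n = 6, Σx = 274.6, Σy = 23.9, Σx² = 13527.44, Σy² = 103.53, Σxy = 1083.33
nΣxy − ΣxΣy = 6499.98 − 6562.94 = -62.96
nΣx² − (Σx)² = 81164.64 − 75405.16 = 5759.48; nΣy² − (Σy)² = 621.18 − 571.21 = 49.97
r = -62.96 / √(5759.48 × 49.97) = -62.96 / 536.4711 ≈ -0.117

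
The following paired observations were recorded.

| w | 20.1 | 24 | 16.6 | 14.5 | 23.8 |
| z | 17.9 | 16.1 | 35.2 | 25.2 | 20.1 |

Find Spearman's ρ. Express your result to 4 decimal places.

-0.8000

Rank w: 3, 5, 2, 1, 4
Rank z: 2, 1, 5, 4, 3
d = rank(w) − rank(z): 1, 4, -3, -3, 1; Σd² = 36
ρ = 1 − 6Σd² / [n(n²−1)] = 1 − 6×36 / (5×24) = 1 − 216/120 ≈ -0.8000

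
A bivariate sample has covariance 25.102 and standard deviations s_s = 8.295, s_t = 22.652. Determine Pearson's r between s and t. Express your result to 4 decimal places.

r = Cov(s,t) / (s_s · s_t) = 25.102 / (8.295 × 22.652)
  = 25.102 / 187.8983 ≈ 0.1336

0.1336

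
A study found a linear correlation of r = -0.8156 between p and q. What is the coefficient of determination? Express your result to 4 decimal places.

0.6652

r² = (-0.8156)² = 0.6652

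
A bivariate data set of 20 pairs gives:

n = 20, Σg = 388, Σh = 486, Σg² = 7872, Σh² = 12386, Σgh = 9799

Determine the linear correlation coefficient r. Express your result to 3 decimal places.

r = (nΣgh − ΣgΣh) / √[(nΣg² − (Σg)²)(nΣh² − (Σh)²)]
Numerator: 20×9799 − 388×486 = 7412
Denominator: √[(157440 − 150544)(247720 − 236196)] = √[6896 × 11524] = 8914.5670
r = 7412 / 8914.5670 ≈ 0.831

0.831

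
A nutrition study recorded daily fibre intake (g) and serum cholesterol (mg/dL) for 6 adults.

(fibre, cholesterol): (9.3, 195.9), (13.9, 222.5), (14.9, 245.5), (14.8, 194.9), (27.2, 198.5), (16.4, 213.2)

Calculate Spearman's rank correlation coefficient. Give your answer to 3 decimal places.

0.200

Rank fibre: 1, 2, 4, 3, 6, 5
Rank cholesterol: 2, 5, 6, 1, 3, 4
d = rank(fibre) − rank(cholesterol): -1, -3, -2, 2, 3, 1; Σd² = 28
ρ = 1 − 6Σd² / [n(n²−1)] = 1 − 6×28 / (6×35) = 1 − 168/210 ≈ 0.200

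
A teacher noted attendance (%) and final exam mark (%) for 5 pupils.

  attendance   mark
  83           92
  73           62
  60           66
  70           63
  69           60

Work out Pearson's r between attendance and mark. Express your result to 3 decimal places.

0.727

n = 5, Σx = 355, Σy = 343, Σx² = 25479, Σy² = 24233, Σxy = 24672
nΣxy − ΣxΣy = 123360 − 121765 = 1595
nΣx² − (Σx)² = 127395 − 126025 = 1370; nΣy² − (Σy)² = 121165 − 117649 = 3516
r = 1595 / √(1370 × 3516) = 1595 / 2194.7483 ≈ 0.727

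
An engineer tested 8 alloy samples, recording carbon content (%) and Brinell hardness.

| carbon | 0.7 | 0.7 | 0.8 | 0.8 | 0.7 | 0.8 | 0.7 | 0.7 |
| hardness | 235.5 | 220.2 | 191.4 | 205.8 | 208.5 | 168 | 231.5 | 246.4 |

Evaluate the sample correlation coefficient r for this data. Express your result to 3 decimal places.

-0.810

n = 8, Σx = 5.9, Σy = 1707.3, Σx² = 4.37, Σy² = 368937.35, Σxy = 1251.63
nΣxy − ΣxΣy = 10013.04 − 10073.07 = -60.03
nΣx² − (Σx)² = 34.96 − 34.81 = 0.15; nΣy² − (Σy)² = 2951498.8 − 2914873.29 = 36625.51
r = -60.03 / √(0.15 × 36625.51) = -60.03 / 74.1204 ≈ -0.810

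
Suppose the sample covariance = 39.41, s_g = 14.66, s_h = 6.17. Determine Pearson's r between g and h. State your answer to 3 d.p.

0.436

r = Cov(g,h) / (s_g · s_h) = 39.41 / (14.66 × 6.17)
  = 39.41 / 90.4522 ≈ 0.436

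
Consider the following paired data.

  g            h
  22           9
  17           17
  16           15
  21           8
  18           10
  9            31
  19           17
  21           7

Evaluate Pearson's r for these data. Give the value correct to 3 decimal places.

-0.934

n = 8, Σg = 143, Σh = 114, Σg² = 2677, Σh² = 2058, Σgh = 1824
nΣgh − ΣgΣh = 14592 − 16302 = -1710
nΣg² − (Σg)² = 21416 − 20449 = 967; nΣh² − (Σh)² = 16464 − 12996 = 3468
r = -1710 / √(967 × 3468) = -1710 / 1831.2717 ≈ -0.934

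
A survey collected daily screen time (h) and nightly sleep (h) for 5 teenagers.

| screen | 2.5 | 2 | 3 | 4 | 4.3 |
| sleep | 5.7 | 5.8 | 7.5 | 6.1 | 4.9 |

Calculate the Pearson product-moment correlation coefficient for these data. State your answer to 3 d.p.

n = 5, Σx = 15.8, Σy = 30, Σx² = 53.74, Σy² = 183.6, Σxy = 93.82
nΣxy − ΣxΣy = 469.1 − 474 = -4.9
nΣx² − (Σx)² = 268.7 − 249.64 = 19.06; nΣy² − (Σy)² = 918 − 900 = 18
r = -4.9 / √(19.06 × 18) = -4.9 / 18.5224 ≈ -0.265

-0.265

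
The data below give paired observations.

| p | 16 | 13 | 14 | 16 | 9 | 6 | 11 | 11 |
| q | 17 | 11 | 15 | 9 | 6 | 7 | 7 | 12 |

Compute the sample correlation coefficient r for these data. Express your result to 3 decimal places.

n = 8, Σp = 96, Σq = 84, Σp² = 1236, Σq² = 994, Σpq = 1074
nΣpq − ΣpΣq = 8592 − 8064 = 528
nΣp² − (Σp)² = 9888 − 9216 = 672; nΣq² − (Σq)² = 7952 − 7056 = 896
r = 528 / √(672 × 896) = 528 / 775.9588 ≈ 0.680

0.680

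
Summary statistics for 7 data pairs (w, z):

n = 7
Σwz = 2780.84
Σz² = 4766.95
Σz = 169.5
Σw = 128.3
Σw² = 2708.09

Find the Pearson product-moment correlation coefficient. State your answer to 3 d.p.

r = (nΣwz − ΣwΣz) / √[(nΣw² − (Σw)²)(nΣz² − (Σz)²)]
Numerator: 7×2780.84 − 128.3×169.5 = -2280.97
Denominator: √[(18956.63 − 16460.89)(33368.65 − 28730.25)] = √[2495.74 × 4638.4] = 3402.3875
r = -2280.97 / 3402.3875 ≈ -0.670

-0.670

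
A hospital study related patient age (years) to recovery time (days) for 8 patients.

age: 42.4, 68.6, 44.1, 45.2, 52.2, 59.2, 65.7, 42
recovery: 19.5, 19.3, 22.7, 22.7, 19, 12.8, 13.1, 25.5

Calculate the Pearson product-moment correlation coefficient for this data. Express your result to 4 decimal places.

-0.7218

n = 8, Σx = 419.4, Σy = 154.6, Σx² = 22801.54, Σy² = 3130.02, Σxy = 7859.12
nΣxy − ΣxΣy = 62872.96 − 64839.24 = -1966.28
nΣx² − (Σx)² = 182412.32 − 175896.36 = 6515.96; nΣy² − (Σy)² = 25040.16 − 23901.16 = 1139
r = -1966.28 / √(6515.96 × 1139) = -1966.28 / 2724.2758 ≈ -0.7218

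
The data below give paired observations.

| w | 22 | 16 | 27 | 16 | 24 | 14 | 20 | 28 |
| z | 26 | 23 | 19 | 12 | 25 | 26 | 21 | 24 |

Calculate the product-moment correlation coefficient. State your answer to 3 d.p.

n = 8, Σw = 167, Σz = 176, Σw² = 3681, Σz² = 4028, Σwz = 3701
nΣwz − ΣwΣz = 29608 − 29392 = 216
nΣw² − (Σw)² = 29448 − 27889 = 1559; nΣz² − (Σz)² = 32224 − 30976 = 1248
r = 216 / √(1559 × 1248) = 216 / 1394.8591 ≈ 0.155

0.155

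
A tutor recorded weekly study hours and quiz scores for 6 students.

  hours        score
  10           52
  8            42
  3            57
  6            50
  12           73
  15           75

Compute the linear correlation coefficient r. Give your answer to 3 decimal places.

0.661

n = 6, Σx = 54, Σy = 349, Σx² = 578, Σy² = 21171, Σxy = 3328
nΣxy − ΣxΣy = 19968 − 18846 = 1122
nΣx² − (Σx)² = 3468 − 2916 = 552; nΣy² − (Σy)² = 127026 − 121801 = 5225
r = 1122 / √(552 × 5225) = 1122 / 1698.2933 ≈ 0.661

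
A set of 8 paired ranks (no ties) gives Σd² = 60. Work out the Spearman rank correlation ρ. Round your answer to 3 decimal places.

0.286

ρ = 1 − 6Σd² / [n(n²−1)] = 1 − 6×60 / (8×63)
  = 1 − 360/504 = 1 − 0.7143 ≈ 0.286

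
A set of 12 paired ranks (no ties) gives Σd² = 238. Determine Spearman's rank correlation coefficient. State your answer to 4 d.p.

0.1678

ρ = 1 − 6Σd² / [n(n²−1)] = 1 − 6×238 / (12×143)
  = 1 − 1428/1716 = 1 − 0.83217 ≈ 0.1678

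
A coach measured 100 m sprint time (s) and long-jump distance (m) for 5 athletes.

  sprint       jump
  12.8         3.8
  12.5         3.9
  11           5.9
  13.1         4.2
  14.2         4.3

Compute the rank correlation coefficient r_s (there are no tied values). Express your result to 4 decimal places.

Rank sprint: 3, 2, 1, 4, 5
Rank jump: 1, 2, 5, 3, 4
d = rank(sprint) − rank(jump): 2, 0, -4, 1, 1; Σd² = 22
ρ = 1 − 6Σd² / [n(n²−1)] = 1 − 6×22 / (5×24) = 1 − 132/120 ≈ -0.1000

-0.1000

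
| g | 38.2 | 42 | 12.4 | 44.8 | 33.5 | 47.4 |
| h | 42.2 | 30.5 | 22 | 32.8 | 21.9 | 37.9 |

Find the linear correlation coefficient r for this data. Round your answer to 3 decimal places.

0.668

n = 6, Σg = 218.3, Σh = 187.3, Σg² = 8753.05, Σh² = 6186.95, Σgh = 7165.39
nΣgh − ΣgΣh = 42992.34 − 40887.59 = 2104.75
nΣg² − (Σg)² = 52518.3 − 47654.89 = 4863.41; nΣh² − (Σh)² = 37121.7 − 35081.29 = 2040.41
r = 2104.75 / √(4863.41 × 2040.41) = 2104.75 / 3150.1350 ≈ 0.668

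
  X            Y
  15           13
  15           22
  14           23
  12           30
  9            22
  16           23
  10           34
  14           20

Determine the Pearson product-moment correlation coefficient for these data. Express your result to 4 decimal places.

n = 8, ΣX = 105, ΣY = 187, ΣX² = 1423, ΣY² = 4651, ΣXY = 2393
nΣXY − ΣXΣY = 19144 − 19635 = -491
nΣX² − (ΣX)² = 11384 − 11025 = 359; nΣY² − (ΣY)² = 37208 − 34969 = 2239
r = -491 / √(359 × 2239) = -491 / 896.5495 ≈ -0.5477

-0.5477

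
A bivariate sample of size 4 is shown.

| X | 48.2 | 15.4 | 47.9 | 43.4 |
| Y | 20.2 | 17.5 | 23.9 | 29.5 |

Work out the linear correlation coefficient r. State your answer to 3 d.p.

n = 4, ΣX = 154.9, ΣY = 91.1, ΣX² = 6738.37, ΣY² = 2155.75, ΣXY = 3668.25
nΣXY − ΣXΣY = 14673 − 14111.39 = 561.61
nΣX² − (ΣX)² = 26953.48 − 23994.01 = 2959.47; nΣY² − (ΣY)² = 8623 − 8299.21 = 323.79
r = 561.61 / √(2959.47 × 323.79) = 561.61 / 978.9008 ≈ 0.574

0.574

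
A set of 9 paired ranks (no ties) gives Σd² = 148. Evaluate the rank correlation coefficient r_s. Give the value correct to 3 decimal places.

-0.233

ρ = 1 − 6Σd² / [n(n²−1)] = 1 − 6×148 / (9×80)
  = 1 − 888/720 = 1 − 1.2333 ≈ -0.233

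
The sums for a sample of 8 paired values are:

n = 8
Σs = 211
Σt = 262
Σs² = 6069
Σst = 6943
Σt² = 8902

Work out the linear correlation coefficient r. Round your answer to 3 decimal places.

0.081

r = (nΣst − ΣsΣt) / √[(nΣs² − (Σs)²)(nΣt² − (Σt)²)]
Numerator: 8×6943 − 211×262 = 262
Denominator: √[(48552 − 44521)(71216 − 68644)] = √[4031 × 2572] = 3219.8963
r = 262 / 3219.8963 ≈ 0.081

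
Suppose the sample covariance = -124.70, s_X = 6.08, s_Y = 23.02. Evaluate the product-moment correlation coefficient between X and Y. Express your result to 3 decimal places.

-0.891

r = Cov(X,Y) / (s_X · s_Y) = -124.70 / (6.08 × 23.02)
  = -124.70 / 139.9616 ≈ -0.891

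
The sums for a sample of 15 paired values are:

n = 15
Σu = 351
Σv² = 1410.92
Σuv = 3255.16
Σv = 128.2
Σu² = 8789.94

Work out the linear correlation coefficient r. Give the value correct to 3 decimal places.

r = (nΣuv − ΣuΣv) / √[(nΣu² − (Σu)²)(nΣv² − (Σv)²)]
Numerator: 15×3255.16 − 351×128.2 = 3829.2
Denominator: √[(131849.1 − 123201)(21163.8 − 16435.24)] = √[8648.1 × 4728.56] = 6394.7682
r = 3829.2 / 6394.7682 ≈ 0.599

0.599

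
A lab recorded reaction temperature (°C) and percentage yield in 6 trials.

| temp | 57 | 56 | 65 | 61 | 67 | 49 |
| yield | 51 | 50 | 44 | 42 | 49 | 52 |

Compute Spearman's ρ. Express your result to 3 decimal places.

Rank temp: 3, 2, 5, 4, 6, 1
Rank yield: 5, 4, 2, 1, 3, 6
d = rank(temp) − rank(yield): -2, -2, 3, 3, 3, -5; Σd² = 60
ρ = 1 − 6Σd² / [n(n²−1)] = 1 − 6×60 / (6×35) = 1 − 360/210 ≈ -0.714

-0.714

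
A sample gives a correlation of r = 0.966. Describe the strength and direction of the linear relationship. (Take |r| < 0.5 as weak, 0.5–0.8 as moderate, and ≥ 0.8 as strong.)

strong positive

r = 0.966 > 0 so the relationship is positive.
|r| = 0.966, which falls in the strong range.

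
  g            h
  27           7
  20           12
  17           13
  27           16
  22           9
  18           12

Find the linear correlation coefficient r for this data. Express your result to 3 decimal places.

n = 6, Σg = 131, Σh = 69, Σg² = 2955, Σh² = 843, Σgh = 1496
nΣgh − ΣgΣh = 8976 − 9039 = -63
nΣg² − (Σg)² = 17730 − 17161 = 569; nΣh² − (Σh)² = 5058 − 4761 = 297
r = -63 / √(569 × 297) = -63 / 411.0876 ≈ -0.153

-0.153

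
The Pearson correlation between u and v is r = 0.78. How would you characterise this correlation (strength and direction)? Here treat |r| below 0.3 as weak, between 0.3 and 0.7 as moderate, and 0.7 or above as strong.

r = 0.78 > 0 so the relationship is positive.
|r| = 0.78, which falls in the strong range.

strong positive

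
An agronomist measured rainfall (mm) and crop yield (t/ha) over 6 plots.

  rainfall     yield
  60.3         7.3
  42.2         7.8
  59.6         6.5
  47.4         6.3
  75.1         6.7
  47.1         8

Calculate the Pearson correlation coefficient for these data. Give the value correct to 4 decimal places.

-0.4597

n = 6, Σx = 331.7, Σy = 42.6, Σx² = 19074.27, Σy² = 304.96, Σxy = 2335.34
nΣxy − ΣxΣy = 14012.04 − 14130.42 = -118.38
nΣx² − (Σx)² = 114445.62 − 110024.89 = 4420.73; nΣy² − (Σy)² = 1829.76 − 1814.76 = 15
r = -118.38 / √(4420.73 × 15) = -118.38 / 257.5091 ≈ -0.4597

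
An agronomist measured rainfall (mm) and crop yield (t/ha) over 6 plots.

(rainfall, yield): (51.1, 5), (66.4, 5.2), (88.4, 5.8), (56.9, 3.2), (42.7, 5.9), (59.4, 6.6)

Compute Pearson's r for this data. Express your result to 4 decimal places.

0.1273

n = 6, Σx = 364.9, Σy = 31.7, Σx² = 23423.99, Σy² = 174.29, Σxy = 1939.55
nΣxy − ΣxΣy = 11637.3 − 11567.33 = 69.97
nΣx² − (Σx)² = 140543.94 − 133152.01 = 7391.93; nΣy² − (Σy)² = 1045.74 − 1004.89 = 40.85
r = 69.97 / √(7391.93 × 40.85) = 69.97 / 549.5092 ≈ 0.1273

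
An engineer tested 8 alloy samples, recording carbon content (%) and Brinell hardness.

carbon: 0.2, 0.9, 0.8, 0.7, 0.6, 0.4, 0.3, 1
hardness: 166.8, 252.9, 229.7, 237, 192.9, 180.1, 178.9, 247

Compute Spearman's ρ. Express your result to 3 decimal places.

0.952

Rank carbon: 1, 7, 6, 5, 4, 3, 2, 8
Rank hardness: 1, 8, 5, 6, 4, 3, 2, 7
d = rank(carbon) − rank(hardness): 0, -1, 1, -1, 0, 0, 0, 1; Σd² = 4
ρ = 1 − 6Σd² / [n(n²−1)] = 1 − 6×4 / (8×63) = 1 − 24/504 ≈ 0.952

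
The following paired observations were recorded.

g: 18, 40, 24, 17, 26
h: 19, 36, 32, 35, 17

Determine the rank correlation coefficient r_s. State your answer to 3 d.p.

0.100

Rank g: 2, 5, 3, 1, 4
Rank h: 2, 5, 3, 4, 1
d = rank(g) − rank(h): 0, 0, 0, -3, 3; Σd² = 18
ρ = 1 − 6Σd² / [n(n²−1)] = 1 − 6×18 / (5×24) = 1 − 108/120 ≈ 0.100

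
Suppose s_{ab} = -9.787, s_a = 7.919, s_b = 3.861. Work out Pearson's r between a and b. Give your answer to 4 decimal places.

r = Cov(a,b) / (s_a · s_b) = -9.787 / (7.919 × 3.861)
  = -9.787 / 30.5753 ≈ -0.3201

-0.3201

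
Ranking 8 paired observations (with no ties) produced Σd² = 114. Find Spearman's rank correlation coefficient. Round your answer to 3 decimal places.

-0.357

ρ = 1 − 6Σd² / [n(n²−1)] = 1 − 6×114 / (8×63)
  = 1 − 684/504 = 1 − 1.3571 ≈ -0.357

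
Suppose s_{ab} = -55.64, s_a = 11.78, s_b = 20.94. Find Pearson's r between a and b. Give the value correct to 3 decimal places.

r = Cov(a,b) / (s_a · s_b) = -55.64 / (11.78 × 20.94)
  = -55.64 / 246.6732 ≈ -0.226

-0.226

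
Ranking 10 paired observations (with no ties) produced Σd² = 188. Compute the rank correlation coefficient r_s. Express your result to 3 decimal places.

ρ = 1 − 6Σd² / [n(n²−1)] = 1 − 6×188 / (10×99)
  = 1 − 1128/990 = 1 − 1.1394 ≈ -0.139

-0.139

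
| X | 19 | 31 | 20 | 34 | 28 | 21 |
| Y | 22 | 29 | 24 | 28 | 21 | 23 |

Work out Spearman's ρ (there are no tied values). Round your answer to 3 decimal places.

Rank X: 1, 5, 2, 6, 4, 3
Rank Y: 2, 6, 4, 5, 1, 3
d = rank(X) − rank(Y): -1, -1, -2, 1, 3, 0; Σd² = 16
ρ = 1 − 6Σd² / [n(n²−1)] = 1 − 6×16 / (6×35) = 1 − 96/210 ≈ 0.543

0.543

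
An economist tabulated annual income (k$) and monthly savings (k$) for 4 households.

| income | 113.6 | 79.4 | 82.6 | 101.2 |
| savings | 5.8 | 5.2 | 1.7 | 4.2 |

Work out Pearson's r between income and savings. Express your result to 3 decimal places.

n = 4, Σx = 376.8, Σy = 16.9, Σx² = 36273.52, Σy² = 81.21, Σxy = 1637.22
nΣxy − ΣxΣy = 6548.88 − 6367.92 = 180.96
nΣx² − (Σx)² = 145094.08 − 141978.24 = 3115.84; nΣy² − (Σy)² = 324.84 − 285.61 = 39.23
r = 180.96 / √(3115.84 × 39.23) = 180.96 / 349.6204 ≈ 0.518

0.518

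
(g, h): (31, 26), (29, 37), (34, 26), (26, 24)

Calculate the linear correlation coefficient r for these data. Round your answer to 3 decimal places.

-0.050

n = 4, Σg = 120, Σh = 113, Σg² = 3634, Σh² = 3297, Σgh = 3387
nΣgh − ΣgΣh = 13548 − 13560 = -12
nΣg² − (Σg)² = 14536 − 14400 = 136; nΣh² − (Σh)² = 13188 − 12769 = 419
r = -12 / √(136 × 419) = -12 / 238.7132 ≈ -0.050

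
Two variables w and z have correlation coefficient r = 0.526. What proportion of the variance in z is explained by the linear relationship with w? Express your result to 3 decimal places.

r² = (0.526)² = 0.277

0.277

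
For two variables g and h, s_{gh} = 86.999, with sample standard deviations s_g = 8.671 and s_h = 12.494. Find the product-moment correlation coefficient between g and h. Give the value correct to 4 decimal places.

0.8031

r = Cov(g,h) / (s_g · s_h) = 86.999 / (8.671 × 12.494)
  = 86.999 / 108.3355 ≈ 0.8031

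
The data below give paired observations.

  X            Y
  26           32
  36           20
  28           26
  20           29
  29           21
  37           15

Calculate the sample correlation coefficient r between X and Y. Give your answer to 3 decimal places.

n = 6, ΣX = 176, ΣY = 143, ΣX² = 5366, ΣY² = 3607, ΣXY = 4024
nΣXY − ΣXΣY = 24144 − 25168 = -1024
nΣX² − (ΣX)² = 32196 − 30976 = 1220; nΣY² − (ΣY)² = 21642 − 20449 = 1193
r = -1024 / √(1220 × 1193) = -1024 / 1206.4245 ≈ -0.849

-0.849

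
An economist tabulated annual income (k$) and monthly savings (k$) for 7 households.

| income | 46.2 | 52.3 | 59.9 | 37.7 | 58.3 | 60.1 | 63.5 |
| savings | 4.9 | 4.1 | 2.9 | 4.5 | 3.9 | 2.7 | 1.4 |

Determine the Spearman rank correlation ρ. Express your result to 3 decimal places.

Rank income: 2, 3, 5, 1, 4, 6, 7
Rank savings: 7, 5, 3, 6, 4, 2, 1
d = rank(income) − rank(savings): -5, -2, 2, -5, 0, 4, 6; Σd² = 110
ρ = 1 − 6Σd² / [n(n²−1)] = 1 − 6×110 / (7×48) = 1 − 660/336 ≈ -0.964

-0.964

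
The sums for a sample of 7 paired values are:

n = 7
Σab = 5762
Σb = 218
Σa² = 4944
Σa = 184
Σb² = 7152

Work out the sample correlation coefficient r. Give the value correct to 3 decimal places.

r = (nΣab − ΣaΣb) / √[(nΣa² − (Σa)²)(nΣb² − (Σb)²)]
Numerator: 7×5762 − 184×218 = 222
Denominator: √[(34608 − 33856)(50064 − 47524)] = √[752 × 2540] = 1382.0564
r = 222 / 1382.0564 ≈ 0.161

0.161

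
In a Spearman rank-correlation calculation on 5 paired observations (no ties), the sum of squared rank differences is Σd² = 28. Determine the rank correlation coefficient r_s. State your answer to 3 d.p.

ρ = 1 − 6Σd² / [n(n²−1)] = 1 − 6×28 / (5×24)
  = 1 − 168/120 = 1 − 1.4000 ≈ -0.400

-0.400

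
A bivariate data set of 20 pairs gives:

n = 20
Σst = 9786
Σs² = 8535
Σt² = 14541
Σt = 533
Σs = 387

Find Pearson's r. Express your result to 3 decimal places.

-0.889

r = (nΣst − ΣsΣt) / √[(nΣs² − (Σs)²)(nΣt² − (Σt)²)]
Numerator: 20×9786 − 387×533 = -10551
Denominator: √[(170700 − 149769)(290820 − 284089)] = √[20931 × 6731] = 11869.5645
r = -10551 / 11869.5645 ≈ -0.889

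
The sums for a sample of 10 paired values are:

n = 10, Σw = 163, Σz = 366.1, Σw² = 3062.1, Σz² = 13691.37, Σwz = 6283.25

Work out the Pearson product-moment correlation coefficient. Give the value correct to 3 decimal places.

r = (nΣwz − ΣwΣz) / √[(nΣw² − (Σw)²)(nΣz² − (Σz)²)]
Numerator: 10×6283.25 − 163×366.1 = 3158.2
Denominator: √[(30621 − 26569)(136913.7 − 134029.21)] = √[4052 × 2884.49] = 3418.7649
r = 3158.2 / 3418.7649 ≈ 0.924

0.924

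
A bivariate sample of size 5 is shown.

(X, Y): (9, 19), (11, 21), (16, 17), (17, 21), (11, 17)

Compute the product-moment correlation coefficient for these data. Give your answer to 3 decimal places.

0.072

n = 5, ΣX = 64, ΣY = 95, ΣX² = 868, ΣY² = 1821, ΣXY = 1218
nΣXY − ΣXΣY = 6090 − 6080 = 10
nΣX² − (ΣX)² = 4340 − 4096 = 244; nΣY² − (ΣY)² = 9105 − 9025 = 80
r = 10 / √(244 × 80) = 10 / 139.7140 ≈ 0.072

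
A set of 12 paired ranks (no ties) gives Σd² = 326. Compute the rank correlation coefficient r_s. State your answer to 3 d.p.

-0.140

ρ = 1 − 6Σd² / [n(n²−1)] = 1 − 6×326 / (12×143)
  = 1 − 1956/1716 = 1 − 1.1399 ≈ -0.140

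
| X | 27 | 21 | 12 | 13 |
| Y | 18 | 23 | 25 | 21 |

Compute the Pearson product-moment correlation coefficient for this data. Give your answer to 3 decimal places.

-0.720

n = 4, ΣX = 73, ΣY = 87, ΣX² = 1483, ΣY² = 1919, ΣXY = 1542
nΣXY − ΣXΣY = 6168 − 6351 = -183
nΣX² − (ΣX)² = 5932 − 5329 = 603; nΣY² − (ΣY)² = 7676 − 7569 = 107
r = -183 / √(603 × 107) = -183 / 254.0098 ≈ -0.720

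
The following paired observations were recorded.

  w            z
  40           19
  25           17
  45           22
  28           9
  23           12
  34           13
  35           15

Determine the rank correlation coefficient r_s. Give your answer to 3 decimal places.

0.714

Rank w: 6, 2, 7, 3, 1, 4, 5
Rank z: 6, 5, 7, 1, 2, 3, 4
d = rank(w) − rank(z): 0, -3, 0, 2, -1, 1, 1; Σd² = 16
ρ = 1 − 6Σd² / [n(n²−1)] = 1 − 6×16 / (7×48) = 1 − 96/336 ≈ 0.714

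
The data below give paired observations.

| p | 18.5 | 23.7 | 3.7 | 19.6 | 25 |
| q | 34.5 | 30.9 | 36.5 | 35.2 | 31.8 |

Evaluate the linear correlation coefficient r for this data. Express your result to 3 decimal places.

n = 5, Σp = 90.5, Σq = 168.9, Σp² = 1926.79, Σq² = 5727.59, Σpq = 2990.55
nΣpq − ΣpΣq = 14952.75 − 15285.45 = -332.7
nΣp² − (Σp)² = 9633.95 − 8190.25 = 1443.7; nΣq² − (Σq)² = 28637.95 − 28527.21 = 110.74
r = -332.7 / √(1443.7 × 110.74) = -332.7 / 399.8441 ≈ -0.832

-0.832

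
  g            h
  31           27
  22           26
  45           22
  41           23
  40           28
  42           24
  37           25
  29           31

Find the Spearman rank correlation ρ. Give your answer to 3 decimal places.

Rank g: 3, 1, 8, 6, 5, 7, 4, 2
Rank h: 6, 5, 1, 2, 7, 3, 4, 8
d = rank(g) − rank(h): -3, -4, 7, 4, -2, 4, 0, -6; Σd² = 146
ρ = 1 − 6Σd² / [n(n²−1)] = 1 − 6×146 / (8×63) = 1 − 876/504 ≈ -0.738

-0.738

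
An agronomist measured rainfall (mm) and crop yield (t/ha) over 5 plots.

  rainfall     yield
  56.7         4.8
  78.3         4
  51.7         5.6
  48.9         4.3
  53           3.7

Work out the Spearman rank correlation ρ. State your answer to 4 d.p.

Rank rainfall: 4, 5, 2, 1, 3
Rank yield: 4, 2, 5, 3, 1
d = rank(rainfall) − rank(yield): 0, 3, -3, -2, 2; Σd² = 26
ρ = 1 − 6Σd² / [n(n²−1)] = 1 − 6×26 / (5×24) = 1 − 156/120 ≈ -0.3000

-0.3000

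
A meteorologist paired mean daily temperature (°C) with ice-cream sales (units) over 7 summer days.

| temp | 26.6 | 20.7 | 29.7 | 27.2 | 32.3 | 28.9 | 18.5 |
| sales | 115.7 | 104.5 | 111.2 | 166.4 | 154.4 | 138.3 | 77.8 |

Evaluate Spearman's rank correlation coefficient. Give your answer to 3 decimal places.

Rank temp: 3, 2, 6, 4, 7, 5, 1
Rank sales: 4, 2, 3, 7, 6, 5, 1
d = rank(temp) − rank(sales): -1, 0, 3, -3, 1, 0, 0; Σd² = 20
ρ = 1 − 6Σd² / [n(n²−1)] = 1 − 6×20 / (7×48) = 1 − 120/336 ≈ 0.643

0.643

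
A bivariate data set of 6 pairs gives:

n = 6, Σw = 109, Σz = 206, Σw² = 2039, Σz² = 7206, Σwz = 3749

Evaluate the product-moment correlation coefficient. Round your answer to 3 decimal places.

r = (nΣwz − ΣwΣz) / √[(nΣw² − (Σw)²)(nΣz² − (Σz)²)]
Numerator: 6×3749 − 109×206 = 40
Denominator: √[(12234 − 11881)(43236 − 42436)] = √[353 × 800] = 531.4132
r = 40 / 531.4132 ≈ 0.075

0.075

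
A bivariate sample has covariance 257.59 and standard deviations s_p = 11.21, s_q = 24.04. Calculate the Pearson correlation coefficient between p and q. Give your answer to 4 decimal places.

0.9558

r = Cov(p,q) / (s_p · s_q) = 257.59 / (11.21 × 24.04)
  = 257.59 / 269.4884 ≈ 0.9558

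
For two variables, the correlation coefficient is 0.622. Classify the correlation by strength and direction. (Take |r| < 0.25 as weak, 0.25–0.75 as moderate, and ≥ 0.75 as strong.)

moderate positive

r = 0.622 > 0 so the relationship is positive.
|r| = 0.622, which falls in the moderate range.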